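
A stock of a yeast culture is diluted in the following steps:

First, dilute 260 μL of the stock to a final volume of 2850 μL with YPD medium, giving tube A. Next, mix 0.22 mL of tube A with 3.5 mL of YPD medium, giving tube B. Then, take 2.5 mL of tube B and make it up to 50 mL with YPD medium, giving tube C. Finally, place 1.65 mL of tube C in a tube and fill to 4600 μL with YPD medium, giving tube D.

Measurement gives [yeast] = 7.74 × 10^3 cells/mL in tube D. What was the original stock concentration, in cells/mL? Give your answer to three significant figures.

Step 1: 260 μL brought to 2850 μL → factor 2850/260 = 10.962
Step 2: 0.22 mL + 3.5 mL = 3.72 mL total → factor 3.72/0.22 = 16.909
Step 3: 2.5 mL brought to 50 mL → factor 50/2.5 = 20
Step 4: 1.65 mL brought to 4600 μL → factor 4.6/1.65 = 2.7879
Overall dilution factor = 10.962 × 16.909 × 20 × 2.7879 = 10335
Stock = 7.74 × 10^3 cells/mL × 10335 = 8.00 × 10^7 cells/mL

8.00 × 10^7 cells/mL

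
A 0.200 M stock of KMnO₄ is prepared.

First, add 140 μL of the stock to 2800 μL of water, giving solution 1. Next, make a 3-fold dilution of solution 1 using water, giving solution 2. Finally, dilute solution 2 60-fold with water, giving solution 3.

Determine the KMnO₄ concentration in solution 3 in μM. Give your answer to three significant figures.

52.9 μM

Step 1: 140 μL + 2800 μL = 2940 μL total → factor 2940/140 = 21
Step 2: 3-fold → factor 3
Step 3: 60-fold → factor 60
Overall dilution factor = 21 × 3 × 60 = 3780
Final = 0.200 M / 3780 = 5.291 × 10^-5 M = 52.9 μM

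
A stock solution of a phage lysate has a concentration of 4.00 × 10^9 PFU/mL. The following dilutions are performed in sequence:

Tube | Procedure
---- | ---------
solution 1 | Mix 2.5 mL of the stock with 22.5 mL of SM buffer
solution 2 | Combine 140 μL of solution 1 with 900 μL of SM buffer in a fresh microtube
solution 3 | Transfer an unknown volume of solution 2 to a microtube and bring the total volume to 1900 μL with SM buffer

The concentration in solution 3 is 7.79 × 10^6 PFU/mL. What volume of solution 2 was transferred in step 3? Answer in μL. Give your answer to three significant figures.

Step 1: 2.5 mL + 22.5 mL = 25 mL total → factor 25/2.5 = 10
Step 2: 140 μL + 900 μL = 1040 μL total → factor 1040/140 = 7.4286
Step 3: v brought to 1900 μL → factor = 1900 μL/v
Product of known-step factors = 74.286
Overall factor = 4.00 × 10^9 PFU/mL / (7.79 × 10^6 PFU/mL) = 513.48
Step-3 factor = 513.48 / 74.286 = 6.9122
v = 1900 μL / 6.9122 = 275 μL

275 μL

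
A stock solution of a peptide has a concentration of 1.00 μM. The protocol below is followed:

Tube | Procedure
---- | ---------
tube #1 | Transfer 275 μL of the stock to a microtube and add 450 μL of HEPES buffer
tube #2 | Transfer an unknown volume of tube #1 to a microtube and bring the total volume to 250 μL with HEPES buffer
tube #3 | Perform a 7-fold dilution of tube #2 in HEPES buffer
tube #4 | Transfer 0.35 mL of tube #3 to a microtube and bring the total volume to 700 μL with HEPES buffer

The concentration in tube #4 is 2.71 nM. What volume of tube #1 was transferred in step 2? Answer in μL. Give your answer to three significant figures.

Step 1: 275 μL + 450 μL = 725 μL total → factor 725/275 = 2.6364
Step 2: v brought to 250 μL → factor = 250 μL/v
Step 3: 7-fold → factor 7
Step 4: 0.35 mL brought to 700 μL → factor 0.7/0.35 = 2
Product of known-step factors = 36.909
Overall factor = 1.00 μM / (2.71 nM) = 369
Step-2 factor = 369 / 36.909 = 9.9976
v = 250 μL / 9.9976 = 25.0 μL

25.0 μL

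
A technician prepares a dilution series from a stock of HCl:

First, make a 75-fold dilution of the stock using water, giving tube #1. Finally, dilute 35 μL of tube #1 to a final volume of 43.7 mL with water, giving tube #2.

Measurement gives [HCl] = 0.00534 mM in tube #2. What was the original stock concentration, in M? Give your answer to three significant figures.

0.500 M

Step 1: 75-fold → factor 75
Step 2: 35 μL brought to 43.7 mL → factor 43700/35 = 1248.6
Overall dilution factor = 75 × 1248.6 = 93643
Stock = 0.00534 mM × 93643 = 500.1 mM = 0.500 M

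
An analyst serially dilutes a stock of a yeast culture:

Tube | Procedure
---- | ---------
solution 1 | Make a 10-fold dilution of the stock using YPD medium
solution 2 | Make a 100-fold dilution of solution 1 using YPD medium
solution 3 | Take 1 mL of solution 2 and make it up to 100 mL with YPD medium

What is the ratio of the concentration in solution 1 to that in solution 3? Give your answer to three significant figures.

Step 1: 10-fold → factor 10
Step 2: 100-fold → factor 100
Step 3: 1 mL brought to 100 mL → factor 100/1 = 100
Dilution factor to solution 1 = 10; to solution 3 = 1 × 10^5
[solution 1]/[solution 3] = (factor to solution 3)/(factor to solution 1) = 1 × 10^5/10 = 1.00 × 10^4

1.00 × 10^4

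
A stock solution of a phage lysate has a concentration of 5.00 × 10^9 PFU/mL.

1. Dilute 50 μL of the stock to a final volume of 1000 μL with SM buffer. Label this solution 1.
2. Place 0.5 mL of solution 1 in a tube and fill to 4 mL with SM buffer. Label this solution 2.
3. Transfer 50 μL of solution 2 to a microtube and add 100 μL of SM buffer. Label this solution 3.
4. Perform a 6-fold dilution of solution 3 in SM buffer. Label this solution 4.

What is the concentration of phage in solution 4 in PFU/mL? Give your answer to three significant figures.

1.74 × 10^6 PFU/mL

Step 1: 50 μL brought to 1000 μL → factor 1000/50 = 20
Step 2: 0.5 mL brought to 4 mL → factor 4/0.5 = 8
Step 3: 50 μL + 100 μL = 150 μL total → factor 150/50 = 3
Step 4: 6-fold → factor 6
Overall dilution factor = 20 × 8 × 3 × 6 = 2880
Final = 5.00 × 10^9 PFU/mL / 2880 = 1.74 × 10^6 PFU/mL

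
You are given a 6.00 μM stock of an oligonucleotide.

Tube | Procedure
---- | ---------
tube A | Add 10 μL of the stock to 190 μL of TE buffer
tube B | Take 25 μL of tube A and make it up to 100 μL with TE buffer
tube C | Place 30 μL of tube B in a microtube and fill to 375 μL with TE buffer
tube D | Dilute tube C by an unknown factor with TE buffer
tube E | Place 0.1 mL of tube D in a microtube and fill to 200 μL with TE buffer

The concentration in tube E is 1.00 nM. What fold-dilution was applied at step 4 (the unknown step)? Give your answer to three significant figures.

Step 1: 10 μL + 190 μL = 200 μL total → factor 200/10 = 20
Step 2: 25 μL brought to 100 μL → factor 100/25 = 4
Step 3: 30 μL brought to 375 μL → factor 375/30 = 12.5
Step 4: unknown factor x
Step 5: 0.1 mL brought to 200 μL → factor 0.2/0.1 = 2
Product of known-step factors = 2000
Overall factor = 6.00 μM / (1.00 nM) = 6000
x = 6000 / 2000 = 3.00

3.00-fold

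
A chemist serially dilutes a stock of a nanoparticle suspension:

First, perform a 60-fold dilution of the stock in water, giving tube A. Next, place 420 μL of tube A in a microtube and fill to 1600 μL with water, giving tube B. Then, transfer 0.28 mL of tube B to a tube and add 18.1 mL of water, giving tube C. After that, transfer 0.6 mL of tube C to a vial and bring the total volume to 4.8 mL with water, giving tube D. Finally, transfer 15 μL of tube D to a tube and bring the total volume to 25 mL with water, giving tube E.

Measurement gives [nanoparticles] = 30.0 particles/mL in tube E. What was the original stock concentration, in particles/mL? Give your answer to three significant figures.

6.00 × 10^9 particles/mL

Step 1: 60-fold → factor 60
Step 2: 420 μL brought to 1600 μL → factor 1600/420 = 3.8095
Step 3: 0.28 mL + 18.1 mL = 18.38 mL total → factor 18.38/0.28 = 65.643
Step 4: 0.6 mL brought to 4.8 mL → factor 4.8/0.6 = 8
Step 5: 15 μL brought to 25 mL → factor 25000/15 = 1666.7
Overall dilution factor = 60 × 3.8095 × 65.643 × 8 × 1666.7 = 2.0005 × 10^8
Stock = 30.0 particles/mL × 2.0005 × 10^8 = 6.00 × 10^9 particles/mL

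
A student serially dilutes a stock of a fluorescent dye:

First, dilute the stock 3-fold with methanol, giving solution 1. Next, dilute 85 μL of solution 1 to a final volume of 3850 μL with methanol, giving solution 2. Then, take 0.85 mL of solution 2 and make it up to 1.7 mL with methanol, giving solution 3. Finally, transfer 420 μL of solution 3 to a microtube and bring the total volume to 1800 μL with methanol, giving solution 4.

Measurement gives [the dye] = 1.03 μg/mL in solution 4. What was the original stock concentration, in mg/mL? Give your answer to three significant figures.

Step 1: 3-fold → factor 3
Step 2: 85 μL brought to 3850 μL → factor 3850/85 = 45.294
Step 3: 0.85 mL brought to 1.7 mL → factor 1.7/0.85 = 2
Step 4: 420 μL brought to 1800 μL → factor 1800/420 = 4.2857
Overall dilution factor = 3 × 45.294 × 2 × 4.2857 = 1164.7
Stock = 1.03 μg/mL × 1164.7 = 1200 μg/mL = 1.20 mg/mL

1.20 mg/mL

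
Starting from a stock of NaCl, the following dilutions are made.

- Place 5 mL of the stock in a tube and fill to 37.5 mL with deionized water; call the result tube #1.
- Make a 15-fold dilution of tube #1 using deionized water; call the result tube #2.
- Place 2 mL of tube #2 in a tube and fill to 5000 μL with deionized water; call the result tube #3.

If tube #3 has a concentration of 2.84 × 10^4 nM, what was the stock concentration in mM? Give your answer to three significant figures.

Step 1: 5 mL brought to 37.5 mL → factor 37.5/5 = 7.5
Step 2: 15-fold → factor 15
Step 3: 2 mL brought to 5000 μL → factor 5/2 = 2.5
Overall dilution factor = 7.5 × 15 × 2.5 = 281.25
Stock = 2.84 × 10^4 nM × 281.25 = 7.988 × 10^6 nM = 7.99 mM

7.99 mM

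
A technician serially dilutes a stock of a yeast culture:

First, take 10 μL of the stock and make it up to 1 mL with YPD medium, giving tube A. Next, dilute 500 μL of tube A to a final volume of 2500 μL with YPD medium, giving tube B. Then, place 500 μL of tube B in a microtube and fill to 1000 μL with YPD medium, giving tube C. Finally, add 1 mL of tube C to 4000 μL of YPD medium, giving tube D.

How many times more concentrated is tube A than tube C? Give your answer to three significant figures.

Step 1: 10 μL brought to 1 mL → factor 1000/10 = 100
Step 2: 500 μL brought to 2500 μL → factor 2500/500 = 5
Step 3: 500 μL brought to 1000 μL → factor 1000/500 = 2
Dilution factor to tube A = 100; to tube C = 1000
[tube A]/[tube C] = (factor to tube C)/(factor to tube A) = 1000/100 = 10.0

10.0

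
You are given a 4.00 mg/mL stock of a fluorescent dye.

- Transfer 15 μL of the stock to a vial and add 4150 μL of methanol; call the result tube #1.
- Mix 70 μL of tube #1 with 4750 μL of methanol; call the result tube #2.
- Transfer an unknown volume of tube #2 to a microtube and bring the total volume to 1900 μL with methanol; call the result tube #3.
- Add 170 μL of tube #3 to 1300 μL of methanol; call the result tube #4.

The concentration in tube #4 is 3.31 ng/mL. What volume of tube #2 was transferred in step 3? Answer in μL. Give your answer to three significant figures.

260 μL

Step 1: 15 μL + 4150 μL = 4165 μL total → factor 4165/15 = 277.67
Step 2: 70 μL + 4750 μL = 4820 μL total → factor 4820/70 = 68.857
Step 3: v brought to 1900 μL → factor = 1900 μL/v
Step 4: 170 μL + 1300 μL = 1470 μL total → factor 1470/170 = 8.6471
Product of known-step factors = 1.6533 × 10^5
Overall factor = 4.00 mg/mL / (3.31 ng/mL) = 1.2085 × 10^6
Step-3 factor = 1.2085 × 10^6 / 1.6533 × 10^5 = 7.3096
v = 1900 μL / 7.3096 = 260 μL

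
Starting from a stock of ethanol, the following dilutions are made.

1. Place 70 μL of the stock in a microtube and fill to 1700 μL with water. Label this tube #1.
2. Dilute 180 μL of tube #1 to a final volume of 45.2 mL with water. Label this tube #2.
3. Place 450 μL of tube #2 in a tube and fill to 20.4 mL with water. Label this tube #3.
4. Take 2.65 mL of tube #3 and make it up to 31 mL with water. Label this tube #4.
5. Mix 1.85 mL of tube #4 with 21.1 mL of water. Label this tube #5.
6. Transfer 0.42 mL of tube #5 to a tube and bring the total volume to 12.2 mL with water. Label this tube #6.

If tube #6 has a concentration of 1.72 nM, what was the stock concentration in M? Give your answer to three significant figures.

2.00 M

Step 1: 70 μL brought to 1700 μL → factor 1700/70 = 24.286
Step 2: 180 μL brought to 45.2 mL → factor 45200/180 = 251.11
Step 3: 450 μL brought to 20.4 mL → factor 20400/450 = 45.333
Step 4: 2.65 mL brought to 31 mL → factor 31/2.65 = 11.698
Step 5: 1.85 mL + 21.1 mL = 22.95 mL total → factor 22.95/1.85 = 12.405
Step 6: 0.42 mL brought to 12.2 mL → factor 12.2/0.42 = 29.048
Overall dilution factor = 24.286 × 251.11 × 45.333 × 11.698 × 12.405 × 29.048 = 1.1654 × 10^9
Stock = 1.72 nM × 1.1654 × 10^9 = 2.004 × 10^9 nM = 2.00 M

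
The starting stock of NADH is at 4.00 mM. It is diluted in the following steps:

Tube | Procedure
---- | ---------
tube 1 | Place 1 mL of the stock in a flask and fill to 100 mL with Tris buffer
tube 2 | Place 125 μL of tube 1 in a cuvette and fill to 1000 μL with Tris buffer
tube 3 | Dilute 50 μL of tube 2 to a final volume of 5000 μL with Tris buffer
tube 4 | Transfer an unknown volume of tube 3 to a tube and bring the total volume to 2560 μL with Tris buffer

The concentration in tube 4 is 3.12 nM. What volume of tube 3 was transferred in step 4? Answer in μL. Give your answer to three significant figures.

Step 1: 1 mL brought to 100 mL → factor 100/1 = 100
Step 2: 125 μL brought to 1000 μL → factor 1000/125 = 8
Step 3: 50 μL brought to 5000 μL → factor 5000/50 = 100
Step 4: v brought to 2560 μL → factor = 2560 μL/v
Product of known-step factors = 80000
Overall factor = 4.00 mM / (3.12 nM) = 1.2821 × 10^6
Step-4 factor = 1.2821 × 10^6 / 80000 = 16.026
v = 2560 μL / 16.026 = 160 μL

160 μL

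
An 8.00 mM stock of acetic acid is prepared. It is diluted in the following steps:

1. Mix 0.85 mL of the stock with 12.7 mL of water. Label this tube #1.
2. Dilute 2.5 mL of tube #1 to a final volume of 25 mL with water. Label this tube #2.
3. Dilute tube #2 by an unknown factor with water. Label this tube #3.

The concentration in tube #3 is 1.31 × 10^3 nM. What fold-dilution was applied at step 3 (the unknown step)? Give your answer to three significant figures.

38.3-fold

Step 1: 0.85 mL + 12.7 mL = 13.55 mL total → factor 13.55/0.85 = 15.941
Step 2: 2.5 mL brought to 25 mL → factor 25/2.5 = 10
Step 3: unknown factor x
Product of known-step factors = 159.41
Overall factor = 8.00 mM / (1.31 × 10^3 nM) = 6106.9
x = 6106.9 / 159.41 = 38.3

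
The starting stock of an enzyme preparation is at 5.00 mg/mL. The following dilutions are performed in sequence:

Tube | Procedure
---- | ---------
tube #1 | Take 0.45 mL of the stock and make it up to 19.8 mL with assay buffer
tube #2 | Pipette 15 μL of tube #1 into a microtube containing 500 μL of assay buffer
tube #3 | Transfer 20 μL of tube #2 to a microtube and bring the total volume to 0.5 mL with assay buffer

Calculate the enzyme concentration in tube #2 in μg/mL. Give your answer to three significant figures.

Step 1: 0.45 mL brought to 19.8 mL → factor 19.8/0.45 = 44
Step 2: 15 μL + 500 μL = 515 μL total → factor 515/15 = 34.333
Dilution factor through tube #2 = 44 × 34.333 = 1510.7
[tube #2] = 5.00 mg/mL / 1510.7 = 0.003310 mg/mL = 3.31 μg/mL

3.31 μg/mL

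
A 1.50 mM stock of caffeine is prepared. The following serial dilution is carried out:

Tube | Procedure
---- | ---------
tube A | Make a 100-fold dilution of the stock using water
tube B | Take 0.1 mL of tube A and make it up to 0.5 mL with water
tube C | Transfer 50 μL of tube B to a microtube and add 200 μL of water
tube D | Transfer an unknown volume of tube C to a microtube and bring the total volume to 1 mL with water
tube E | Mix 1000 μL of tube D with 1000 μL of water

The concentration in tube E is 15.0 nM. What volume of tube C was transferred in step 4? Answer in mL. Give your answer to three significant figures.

Step 1: 100-fold → factor 100
Step 2: 0.1 mL brought to 0.5 mL → factor 0.5/0.1 = 5
Step 3: 50 μL + 200 μL = 250 μL total → factor 250/50 = 5
Step 4: v brought to 1 mL → factor = 1 mL/v
Step 5: 1000 μL + 1000 μL = 2000 μL total → factor 2000/1000 = 2
Product of known-step factors = 5000
Overall factor = 1.50 mM / (15.0 nM) = 1 × 10^5
Step-4 factor = 1 × 10^5 / 5000 = 20
v = 1 mL / 20 = 0.0500 mL

0.0500 mL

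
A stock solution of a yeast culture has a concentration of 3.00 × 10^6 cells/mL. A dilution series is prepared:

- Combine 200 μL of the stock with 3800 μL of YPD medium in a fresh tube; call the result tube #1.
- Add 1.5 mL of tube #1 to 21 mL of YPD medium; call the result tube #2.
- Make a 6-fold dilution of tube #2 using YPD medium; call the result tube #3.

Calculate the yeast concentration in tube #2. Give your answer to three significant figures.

1.00 × 10^4 cells/mL

Step 1: 200 μL + 3800 μL = 4000 μL total → factor 4000/200 = 20
Step 2: 1.5 mL + 21 mL = 22.5 mL total → factor 22.5/1.5 = 15
Dilution factor through tube #2 = 20 × 15 = 300
[tube #2] = 3.00 × 10^6 cells/mL / 300 = 1.00 × 10^4 cells/mL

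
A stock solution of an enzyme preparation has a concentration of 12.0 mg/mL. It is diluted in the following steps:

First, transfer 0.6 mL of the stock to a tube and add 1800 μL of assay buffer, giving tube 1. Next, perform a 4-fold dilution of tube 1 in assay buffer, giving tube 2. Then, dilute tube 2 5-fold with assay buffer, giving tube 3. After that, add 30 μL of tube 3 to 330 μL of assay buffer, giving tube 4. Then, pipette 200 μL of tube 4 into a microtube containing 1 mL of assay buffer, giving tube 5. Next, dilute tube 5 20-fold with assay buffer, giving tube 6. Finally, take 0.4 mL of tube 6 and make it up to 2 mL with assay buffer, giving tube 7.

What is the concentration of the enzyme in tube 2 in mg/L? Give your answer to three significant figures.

Step 1: 0.6 mL + 1800 μL = 2.4 mL total → factor 2.4/0.6 = 4
Step 2: 4-fold → factor 4
Dilution factor through tube 2 = 4 × 4 = 16
[tube 2] = 12.0 mg/mL / 16 = 0.7500 mg/mL = 750 mg/L

750 mg/L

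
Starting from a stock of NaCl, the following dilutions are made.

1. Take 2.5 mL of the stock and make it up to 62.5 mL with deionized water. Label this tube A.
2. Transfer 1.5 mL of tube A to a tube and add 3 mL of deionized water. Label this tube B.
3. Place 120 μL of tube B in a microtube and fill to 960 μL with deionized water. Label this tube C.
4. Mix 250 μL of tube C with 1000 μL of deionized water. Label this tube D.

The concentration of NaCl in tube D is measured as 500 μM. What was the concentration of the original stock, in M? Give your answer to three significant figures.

Step 1: 2.5 mL brought to 62.5 mL → factor 62.5/2.5 = 25
Step 2: 1.5 mL + 3 mL = 4.5 mL total → factor 4.5/1.5 = 3
Step 3: 120 μL brought to 960 μL → factor 960/120 = 8
Step 4: 250 μL + 1000 μL = 1250 μL total → factor 1250/250 = 5
Overall dilution factor = 25 × 3 × 8 × 5 = 3000
Stock = 500 μM × 3000 = 1.500 × 10^6 μM = 1.50 M

1.50 M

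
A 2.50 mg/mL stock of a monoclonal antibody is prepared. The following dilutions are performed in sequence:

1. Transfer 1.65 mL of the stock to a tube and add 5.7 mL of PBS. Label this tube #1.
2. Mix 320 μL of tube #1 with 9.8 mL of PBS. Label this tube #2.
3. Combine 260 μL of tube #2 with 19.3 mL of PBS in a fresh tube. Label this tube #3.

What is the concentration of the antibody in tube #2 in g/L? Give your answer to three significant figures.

0.0177 g/L

Step 1: 1.65 mL + 5.7 mL = 7.35 mL total → factor 7.35/1.65 = 4.4545
Step 2: 320 μL + 9.8 mL = 10120 μL total → factor 10120/320 = 31.625
Dilution factor through tube #2 = 4.4545 × 31.625 = 140.88
[tube #2] = 2.50 mg/mL / 140.88 = 0.01775 mg/mL = 0.0177 g/L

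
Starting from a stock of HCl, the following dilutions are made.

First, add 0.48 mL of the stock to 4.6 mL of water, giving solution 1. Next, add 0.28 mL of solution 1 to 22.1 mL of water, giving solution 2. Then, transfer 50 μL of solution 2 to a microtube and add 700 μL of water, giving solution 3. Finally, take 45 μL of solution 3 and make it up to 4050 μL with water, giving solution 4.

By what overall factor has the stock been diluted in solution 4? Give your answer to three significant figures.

1.14 × 10^6

Step 1: 0.48 mL + 4.6 mL = 5.08 mL total → factor 5.08/0.48 = 10.583
Step 2: 0.28 mL + 22.1 mL = 22.38 mL total → factor 22.38/0.28 = 79.929
Step 3: 50 μL + 700 μL = 750 μL total → factor 750/50 = 15
Step 4: 45 μL brought to 4050 μL → factor 4050/45 = 90
Overall dilution factor = 10.583 × 79.929 × 15 × 90 = 1.142 × 10^6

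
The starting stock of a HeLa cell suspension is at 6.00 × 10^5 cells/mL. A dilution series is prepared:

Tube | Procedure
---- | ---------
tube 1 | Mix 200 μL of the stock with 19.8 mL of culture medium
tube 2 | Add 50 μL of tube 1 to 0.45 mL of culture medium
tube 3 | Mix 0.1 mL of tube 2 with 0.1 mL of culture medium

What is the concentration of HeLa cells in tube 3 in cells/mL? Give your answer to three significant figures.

300 cells/mL

Step 1: 200 μL + 19.8 mL = 20000 μL total → factor 20000/200 = 100
Step 2: 50 μL + 0.45 mL = 500 μL total → factor 500/50 = 10
Step 3: 0.1 mL + 0.1 mL = 0.2 mL total → factor 0.2/0.1 = 2
Overall dilution factor = 100 × 10 × 2 = 2000
Final = 6.00 × 10^5 cells/mL / 2000 = 300 cells/mL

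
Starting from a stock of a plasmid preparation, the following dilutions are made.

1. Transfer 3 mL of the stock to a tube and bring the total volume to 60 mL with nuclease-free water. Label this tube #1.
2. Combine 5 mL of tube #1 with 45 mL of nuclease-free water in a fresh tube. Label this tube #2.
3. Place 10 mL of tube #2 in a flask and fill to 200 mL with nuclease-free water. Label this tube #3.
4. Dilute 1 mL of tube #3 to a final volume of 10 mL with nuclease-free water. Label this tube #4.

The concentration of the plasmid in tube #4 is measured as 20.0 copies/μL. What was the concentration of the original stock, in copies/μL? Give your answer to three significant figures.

Step 1: 3 mL brought to 60 mL → factor 60/3 = 20
Step 2: 5 mL + 45 mL = 50 mL total → factor 50/5 = 10
Step 3: 10 mL brought to 200 mL → factor 200/10 = 20
Step 4: 1 mL brought to 10 mL → factor 10/1 = 10
Overall dilution factor = 20 × 10 × 20 × 10 = 40000
Stock = 20.0 copies/μL × 40000 = 8.00 × 10^5 copies/μL

8.00 × 10^5 copies/μL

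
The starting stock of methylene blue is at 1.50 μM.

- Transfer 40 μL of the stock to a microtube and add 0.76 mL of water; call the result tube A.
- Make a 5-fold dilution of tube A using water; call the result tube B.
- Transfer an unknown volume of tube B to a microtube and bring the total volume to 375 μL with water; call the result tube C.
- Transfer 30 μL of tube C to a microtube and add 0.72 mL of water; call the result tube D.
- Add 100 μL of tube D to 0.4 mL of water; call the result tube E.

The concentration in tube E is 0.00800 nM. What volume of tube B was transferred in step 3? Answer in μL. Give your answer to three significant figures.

Step 1: 40 μL + 0.76 mL = 800 μL total → factor 800/40 = 20
Step 2: 5-fold → factor 5
Step 3: v brought to 375 μL → factor = 375 μL/v
Step 4: 30 μL + 0.72 mL = 750 μL total → factor 750/30 = 25
Step 5: 100 μL + 0.4 mL = 500 μL total → factor 500/100 = 5
Product of known-step factors = 12500
Overall factor = 1.50 μM / (0.00800 nM) = 1.875 × 10^5
Step-3 factor = 1.875 × 10^5 / 12500 = 15
v = 375 μL / 15 = 25.0 μL

25.0 μL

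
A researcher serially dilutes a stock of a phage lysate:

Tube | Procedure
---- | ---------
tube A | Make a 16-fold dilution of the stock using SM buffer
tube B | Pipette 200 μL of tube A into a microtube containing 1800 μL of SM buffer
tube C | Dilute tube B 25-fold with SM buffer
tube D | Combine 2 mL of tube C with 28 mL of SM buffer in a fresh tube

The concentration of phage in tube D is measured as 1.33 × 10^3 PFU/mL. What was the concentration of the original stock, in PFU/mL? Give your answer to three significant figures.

7.98 × 10^7 PFU/mL

Step 1: 16-fold → factor 16
Step 2: 200 μL + 1800 μL = 2000 μL total → factor 2000/200 = 10
Step 3: 25-fold → factor 25
Step 4: 2 mL + 28 mL = 30 mL total → factor 30/2 = 15
Overall dilution factor = 16 × 10 × 25 × 15 = 60000
Stock = 1.33 × 10^3 PFU/mL × 60000 = 7.98 × 10^7 PFU/mL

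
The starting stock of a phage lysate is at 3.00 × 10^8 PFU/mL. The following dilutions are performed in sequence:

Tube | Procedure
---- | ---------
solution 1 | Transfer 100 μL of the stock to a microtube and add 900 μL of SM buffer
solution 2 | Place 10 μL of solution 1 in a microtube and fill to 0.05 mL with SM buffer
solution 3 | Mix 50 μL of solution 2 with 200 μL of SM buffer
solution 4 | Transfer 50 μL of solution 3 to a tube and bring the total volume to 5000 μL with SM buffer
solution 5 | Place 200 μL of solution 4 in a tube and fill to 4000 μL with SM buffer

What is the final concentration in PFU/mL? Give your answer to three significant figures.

600 PFU/mL

Step 1: 100 μL + 900 μL = 1000 μL total → factor 1000/100 = 10
Step 2: 10 μL brought to 0.05 mL → factor 50/10 = 5
Step 3: 50 μL + 200 μL = 250 μL total → factor 250/50 = 5
Step 4: 50 μL brought to 5000 μL → factor 5000/50 = 100
Step 5: 200 μL brought to 4000 μL → factor 4000/200 = 20
Overall dilution factor = 10 × 5 × 5 × 100 × 20 = 5 × 10^5
Final = 3.00 × 10^8 PFU/mL / 5 × 10^5 = 600 PFU/mL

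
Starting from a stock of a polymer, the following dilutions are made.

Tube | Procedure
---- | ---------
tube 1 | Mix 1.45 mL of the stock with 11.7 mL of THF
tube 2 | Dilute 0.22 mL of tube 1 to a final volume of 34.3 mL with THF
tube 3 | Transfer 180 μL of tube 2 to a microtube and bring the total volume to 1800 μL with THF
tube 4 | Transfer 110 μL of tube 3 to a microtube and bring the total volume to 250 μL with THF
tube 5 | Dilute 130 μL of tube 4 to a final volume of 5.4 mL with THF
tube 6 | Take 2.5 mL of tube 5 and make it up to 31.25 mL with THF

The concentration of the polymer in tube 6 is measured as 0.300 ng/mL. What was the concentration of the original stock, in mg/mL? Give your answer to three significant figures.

Step 1: 1.45 mL + 11.7 mL = 13.15 mL total → factor 13.15/1.45 = 9.069
Step 2: 0.22 mL brought to 34.3 mL → factor 34.3/0.22 = 155.91
Step 3: 180 μL brought to 1800 μL → factor 1800/180 = 10
Step 4: 110 μL brought to 250 μL → factor 250/110 = 2.2727
Step 5: 130 μL brought to 5.4 mL → factor 5400/130 = 41.538
Step 6: 2.5 mL brought to 31.25 mL → factor 31.25/2.5 = 12.5
Overall dilution factor = 9.069 × 155.91 × 10 × 2.2727 × 41.538 × 12.5 = 1.6685 × 10^7
Stock = 0.300 ng/mL × 1.6685 × 10^7 = 5.006 × 10^6 ng/mL = 5.01 mg/mL

5.01 mg/mL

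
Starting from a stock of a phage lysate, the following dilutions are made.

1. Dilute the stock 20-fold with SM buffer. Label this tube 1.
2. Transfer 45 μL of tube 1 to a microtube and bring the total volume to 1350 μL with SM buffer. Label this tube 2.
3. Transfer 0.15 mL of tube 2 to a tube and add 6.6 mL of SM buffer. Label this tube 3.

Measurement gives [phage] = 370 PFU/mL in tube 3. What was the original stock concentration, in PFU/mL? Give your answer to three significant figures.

9.99 × 10^6 PFU/mL

Step 1: 20-fold → factor 20
Step 2: 45 μL brought to 1350 μL → factor 1350/45 = 30
Step 3: 0.15 mL + 6.6 mL = 6.75 mL total → factor 6.75/0.15 = 45
Overall dilution factor = 20 × 30 × 45 = 27000
Stock = 370 PFU/mL × 27000 = 9.99 × 10^6 PFU/mL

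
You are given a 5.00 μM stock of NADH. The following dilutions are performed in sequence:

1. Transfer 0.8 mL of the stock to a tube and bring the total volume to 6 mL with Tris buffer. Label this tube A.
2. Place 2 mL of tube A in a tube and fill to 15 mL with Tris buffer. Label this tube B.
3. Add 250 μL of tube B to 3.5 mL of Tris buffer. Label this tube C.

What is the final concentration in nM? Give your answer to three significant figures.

5.93 nM

Step 1: 0.8 mL brought to 6 mL → factor 6/0.8 = 7.5
Step 2: 2 mL brought to 15 mL → factor 15/2 = 7.5
Step 3: 250 μL + 3.5 mL = 3750 μL total → factor 3750/250 = 15
Overall dilution factor = 7.5 × 7.5 × 15 = 843.75
Final = 5.00 μM / 843.75 = 0.005926 μM = 5.93 nM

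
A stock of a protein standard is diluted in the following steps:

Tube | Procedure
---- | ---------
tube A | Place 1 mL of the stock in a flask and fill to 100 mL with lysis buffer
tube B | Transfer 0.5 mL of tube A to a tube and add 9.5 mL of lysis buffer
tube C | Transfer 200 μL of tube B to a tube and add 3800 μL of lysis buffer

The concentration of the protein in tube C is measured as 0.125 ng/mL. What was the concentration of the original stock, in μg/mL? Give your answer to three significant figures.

5.00 μg/mL

Step 1: 1 mL brought to 100 mL → factor 100/1 = 100
Step 2: 0.5 mL + 9.5 mL = 10 mL total → factor 10/0.5 = 20
Step 3: 200 μL + 3800 μL = 4000 μL total → factor 4000/200 = 20
Overall dilution factor = 100 × 20 × 20 = 40000
Stock = 0.125 ng/mL × 40000 = 5000 ng/mL = 5.00 μg/mL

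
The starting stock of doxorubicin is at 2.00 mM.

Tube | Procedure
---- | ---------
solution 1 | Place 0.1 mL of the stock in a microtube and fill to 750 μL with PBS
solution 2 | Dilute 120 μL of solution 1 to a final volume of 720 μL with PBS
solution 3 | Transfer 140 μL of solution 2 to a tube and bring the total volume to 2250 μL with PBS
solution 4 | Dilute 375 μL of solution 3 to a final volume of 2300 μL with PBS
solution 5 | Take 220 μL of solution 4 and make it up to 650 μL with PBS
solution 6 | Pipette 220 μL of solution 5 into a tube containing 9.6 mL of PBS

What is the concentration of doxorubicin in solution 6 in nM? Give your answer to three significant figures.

Step 1: 0.1 mL brought to 750 μL → factor 0.75/0.1 = 7.5
Step 2: 120 μL brought to 720 μL → factor 720/120 = 6
Step 3: 140 μL brought to 2250 μL → factor 2250/140 = 16.071
Step 4: 375 μL brought to 2300 μL → factor 2300/375 = 6.1333
Step 5: 220 μL brought to 650 μL → factor 650/220 = 2.9545
Step 6: 220 μL + 9.6 mL = 9820 μL total → factor 9820/220 = 44.636
Dilution factor through solution 6 = 7.5 × 6 × 16.071 × 6.1333 × 2.9545 × 44.636 = 5.8498 × 10^5
[solution 6] = 2.00 mM / 5.8498 × 10^5 = 3.419 × 10^-6 mM = 3.42 nM

3.42 nM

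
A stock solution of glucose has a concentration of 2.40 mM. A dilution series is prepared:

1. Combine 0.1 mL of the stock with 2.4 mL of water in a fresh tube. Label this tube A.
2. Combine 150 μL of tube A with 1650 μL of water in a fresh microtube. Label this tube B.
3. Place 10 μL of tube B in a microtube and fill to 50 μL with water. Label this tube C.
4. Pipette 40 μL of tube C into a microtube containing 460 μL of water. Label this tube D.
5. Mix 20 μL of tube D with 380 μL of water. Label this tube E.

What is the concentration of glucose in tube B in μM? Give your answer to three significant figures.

8.00 μM

Step 1: 0.1 mL + 2.4 mL = 2.5 mL total → factor 2.5/0.1 = 25
Step 2: 150 μL + 1650 μL = 1800 μL total → factor 1800/150 = 12
Dilution factor through tube B = 25 × 12 = 300
[tube B] = 2.40 mM / 300 = 0.008000 mM = 8.00 μM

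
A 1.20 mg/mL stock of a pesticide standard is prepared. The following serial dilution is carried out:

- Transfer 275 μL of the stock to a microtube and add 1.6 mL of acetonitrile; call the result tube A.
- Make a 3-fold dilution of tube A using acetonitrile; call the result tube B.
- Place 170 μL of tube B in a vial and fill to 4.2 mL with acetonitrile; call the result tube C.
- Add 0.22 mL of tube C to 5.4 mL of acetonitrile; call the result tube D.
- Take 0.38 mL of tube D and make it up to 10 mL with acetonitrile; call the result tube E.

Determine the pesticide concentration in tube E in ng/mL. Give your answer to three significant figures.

Step 1: 275 μL + 1.6 mL = 1875 μL total → factor 1875/275 = 6.8182
Step 2: 3-fold → factor 3
Step 3: 170 μL brought to 4.2 mL → factor 4200/170 = 24.706
Step 4: 0.22 mL + 5.4 mL = 5.62 mL total → factor 5.62/0.22 = 25.545
Step 5: 0.38 mL brought to 10 mL → factor 10/0.38 = 26.316
Overall dilution factor = 6.8182 × 3 × 24.706 × 25.545 × 26.316 = 3.3972 × 10^5
Final = 1.20 mg/mL / 3.3972 × 10^5 = 3.532 × 10^-6 mg/mL = 3.53 ng/mL

3.53 ng/mL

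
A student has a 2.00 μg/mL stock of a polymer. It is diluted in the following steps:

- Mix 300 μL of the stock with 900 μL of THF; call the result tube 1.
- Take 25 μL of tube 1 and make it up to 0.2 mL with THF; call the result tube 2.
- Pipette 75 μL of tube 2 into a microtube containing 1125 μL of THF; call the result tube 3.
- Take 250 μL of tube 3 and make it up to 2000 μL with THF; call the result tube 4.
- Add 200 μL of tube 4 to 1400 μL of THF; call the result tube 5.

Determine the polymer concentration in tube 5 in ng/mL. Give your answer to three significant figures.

0.0610 ng/mL

Step 1: 300 μL + 900 μL = 1200 μL total → factor 1200/300 = 4
Step 2: 25 μL brought to 0.2 mL → factor 200/25 = 8
Step 3: 75 μL + 1125 μL = 1200 μL total → factor 1200/75 = 16
Step 4: 250 μL brought to 2000 μL → factor 2000/250 = 8
Step 5: 200 μL + 1400 μL = 1600 μL total → factor 1600/200 = 8
Overall dilution factor = 4 × 8 × 16 × 8 × 8 = 32768
Final = 2.00 μg/mL / 32768 = 6.104 × 10^-5 μg/mL = 0.0610 ng/mL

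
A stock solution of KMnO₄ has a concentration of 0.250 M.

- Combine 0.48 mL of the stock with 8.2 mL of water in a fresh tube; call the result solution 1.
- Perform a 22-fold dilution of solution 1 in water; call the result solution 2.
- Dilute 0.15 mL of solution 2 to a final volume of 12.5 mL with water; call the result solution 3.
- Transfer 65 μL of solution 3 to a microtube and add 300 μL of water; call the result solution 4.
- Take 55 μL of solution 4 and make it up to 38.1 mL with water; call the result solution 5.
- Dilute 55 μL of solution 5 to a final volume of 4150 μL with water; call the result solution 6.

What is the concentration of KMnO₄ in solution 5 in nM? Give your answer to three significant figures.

1.94 nM

Step 1: 0.48 mL + 8.2 mL = 8.68 mL total → factor 8.68/0.48 = 18.083
Step 2: 22-fold → factor 22
Step 3: 0.15 mL brought to 12.5 mL → factor 12.5/0.15 = 83.333
Step 4: 65 μL + 300 μL = 365 μL total → factor 365/65 = 5.6154
Step 5: 55 μL brought to 38.1 mL → factor 38100/55 = 692.73
Dilution factor through solution 5 = 18.083 × 22 × 83.333 × 5.6154 × 692.73 = 1.2896 × 10^8
[solution 5] = 0.250 M / 1.2896 × 10^8 = 1.939 × 10^-9 M = 1.94 nM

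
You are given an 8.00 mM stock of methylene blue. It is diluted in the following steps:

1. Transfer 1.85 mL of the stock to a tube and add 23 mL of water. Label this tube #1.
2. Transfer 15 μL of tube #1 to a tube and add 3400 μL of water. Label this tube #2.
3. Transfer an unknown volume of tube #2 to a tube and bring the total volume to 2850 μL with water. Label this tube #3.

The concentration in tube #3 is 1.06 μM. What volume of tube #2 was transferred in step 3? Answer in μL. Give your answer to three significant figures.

Step 1: 1.85 mL + 23 mL = 24.85 mL total → factor 24.85/1.85 = 13.432
Step 2: 15 μL + 3400 μL = 3415 μL total → factor 3415/15 = 227.67
Step 3: v brought to 2850 μL → factor = 2850 μL/v
Product of known-step factors = 3058.1
Overall factor = 8.00 mM / (1.06 μM) = 7547.2
Step-3 factor = 7547.2 / 3058.1 = 2.4679
v = 2850 μL / 2.4679 = 1.15 × 10^3 μL

1.15 × 10^3 μL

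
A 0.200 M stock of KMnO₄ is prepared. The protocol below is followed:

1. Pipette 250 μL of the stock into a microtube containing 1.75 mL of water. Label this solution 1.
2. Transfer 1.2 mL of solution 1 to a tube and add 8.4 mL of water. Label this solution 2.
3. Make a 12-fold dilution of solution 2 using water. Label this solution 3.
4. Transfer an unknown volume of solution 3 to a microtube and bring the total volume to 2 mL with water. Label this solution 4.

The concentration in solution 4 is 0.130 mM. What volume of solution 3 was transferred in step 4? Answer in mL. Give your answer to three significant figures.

0.998 mL

Step 1: 250 μL + 1.75 mL = 2000 μL total → factor 2000/250 = 8
Step 2: 1.2 mL + 8.4 mL = 9.6 mL total → factor 9.6/1.2 = 8
Step 3: 12-fold → factor 12
Step 4: v brought to 2 mL → factor = 2 mL/v
Product of known-step factors = 768
Overall factor = 0.200 M / (0.130 mM) = 1538.5
Step-4 factor = 1538.5 / 768 = 2.0032
v = 2 mL / 2.0032 = 0.998 mL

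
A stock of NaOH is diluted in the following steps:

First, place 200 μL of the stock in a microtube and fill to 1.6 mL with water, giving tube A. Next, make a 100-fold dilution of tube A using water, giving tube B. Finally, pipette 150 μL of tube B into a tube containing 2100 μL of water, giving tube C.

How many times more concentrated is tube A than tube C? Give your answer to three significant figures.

Step 1: 200 μL brought to 1.6 mL → factor 1600/200 = 8
Step 2: 100-fold → factor 100
Step 3: 150 μL + 2100 μL = 2250 μL total → factor 2250/150 = 15
Dilution factor to tube A = 8; to tube C = 12000
[tube A]/[tube C] = (factor to tube C)/(factor to tube A) = 12000/8 = 1.50 × 10^3

1.50 × 10^3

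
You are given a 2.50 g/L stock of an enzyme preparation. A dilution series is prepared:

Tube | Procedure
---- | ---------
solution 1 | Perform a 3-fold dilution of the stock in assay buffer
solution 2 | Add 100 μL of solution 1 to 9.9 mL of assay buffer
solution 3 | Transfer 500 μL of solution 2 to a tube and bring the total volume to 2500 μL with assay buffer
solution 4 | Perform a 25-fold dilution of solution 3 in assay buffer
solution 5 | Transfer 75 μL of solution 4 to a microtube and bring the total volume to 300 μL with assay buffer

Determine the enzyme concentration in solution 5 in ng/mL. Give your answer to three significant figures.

16.7 ng/mL

Step 1: 3-fold → factor 3
Step 2: 100 μL + 9.9 mL = 10000 μL total → factor 10000/100 = 100
Step 3: 500 μL brought to 2500 μL → factor 2500/500 = 5
Step 4: 25-fold → factor 25
Step 5: 75 μL brought to 300 μL → factor 300/75 = 4
Overall dilution factor = 3 × 100 × 5 × 25 × 4 = 1.5 × 10^5
Final = 2.50 g/L / 1.5 × 10^5 = 1.667 × 10^-5 g/L = 16.7 ng/mL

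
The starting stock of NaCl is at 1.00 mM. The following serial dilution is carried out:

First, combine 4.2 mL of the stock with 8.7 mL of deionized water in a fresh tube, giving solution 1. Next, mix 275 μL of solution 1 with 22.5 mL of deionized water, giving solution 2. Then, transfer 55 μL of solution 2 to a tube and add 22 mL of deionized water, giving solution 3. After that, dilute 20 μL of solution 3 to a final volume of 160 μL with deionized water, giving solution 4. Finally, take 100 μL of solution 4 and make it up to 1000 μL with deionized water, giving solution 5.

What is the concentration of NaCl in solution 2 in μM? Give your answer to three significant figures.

Step 1: 4.2 mL + 8.7 mL = 12.9 mL total → factor 12.9/4.2 = 3.0714
Step 2: 275 μL + 22.5 mL = 22775 μL total → factor 22775/275 = 82.818
Dilution factor through solution 2 = 3.0714 × 82.818 = 254.37
[solution 2] = 1.00 mM / 254.37 = 0.003931 mM = 3.93 μM

3.93 μM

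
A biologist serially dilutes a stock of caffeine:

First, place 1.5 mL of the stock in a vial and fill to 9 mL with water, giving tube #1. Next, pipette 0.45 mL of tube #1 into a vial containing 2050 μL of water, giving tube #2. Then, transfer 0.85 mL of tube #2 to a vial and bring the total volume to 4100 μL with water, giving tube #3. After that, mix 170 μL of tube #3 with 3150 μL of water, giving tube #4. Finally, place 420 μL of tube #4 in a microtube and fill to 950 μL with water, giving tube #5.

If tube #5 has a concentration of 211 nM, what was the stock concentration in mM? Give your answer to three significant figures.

Step 1: 1.5 mL brought to 9 mL → factor 9/1.5 = 6
Step 2: 0.45 mL + 2050 μL = 2.5 mL total → factor 2.5/0.45 = 5.5556
Step 3: 0.85 mL brought to 4100 μL → factor 4.1/0.85 = 4.8235
Step 4: 170 μL + 3150 μL = 3320 μL total → factor 3320/170 = 19.529
Step 5: 420 μL brought to 950 μL → factor 950/420 = 2.2619
Overall dilution factor = 6 × 5.5556 × 4.8235 × 19.529 × 2.2619 = 7102.4
Stock = 211 nM × 7102.4 = 1.499 × 10^6 nM = 1.50 mM

1.50 mM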